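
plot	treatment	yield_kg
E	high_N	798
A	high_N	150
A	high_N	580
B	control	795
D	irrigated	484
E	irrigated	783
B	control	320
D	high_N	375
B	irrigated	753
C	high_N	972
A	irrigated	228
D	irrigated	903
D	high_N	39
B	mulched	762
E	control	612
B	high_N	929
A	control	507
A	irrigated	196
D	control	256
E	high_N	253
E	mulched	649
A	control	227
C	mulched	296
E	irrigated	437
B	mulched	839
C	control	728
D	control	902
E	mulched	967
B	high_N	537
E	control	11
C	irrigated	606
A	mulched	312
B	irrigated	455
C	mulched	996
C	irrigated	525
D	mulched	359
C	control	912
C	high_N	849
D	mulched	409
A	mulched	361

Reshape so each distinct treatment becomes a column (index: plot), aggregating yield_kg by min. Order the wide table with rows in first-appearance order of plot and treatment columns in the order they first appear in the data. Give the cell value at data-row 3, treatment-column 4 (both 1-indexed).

With rows in first-appearance order of plot, row 3 is plot=B. treatment columns in first-appearance order: high_N, control, irrigated, mulched; column 4 is mulched.
Long rows with plot=B, treatment=mulched: min(762, 839) = 762.

762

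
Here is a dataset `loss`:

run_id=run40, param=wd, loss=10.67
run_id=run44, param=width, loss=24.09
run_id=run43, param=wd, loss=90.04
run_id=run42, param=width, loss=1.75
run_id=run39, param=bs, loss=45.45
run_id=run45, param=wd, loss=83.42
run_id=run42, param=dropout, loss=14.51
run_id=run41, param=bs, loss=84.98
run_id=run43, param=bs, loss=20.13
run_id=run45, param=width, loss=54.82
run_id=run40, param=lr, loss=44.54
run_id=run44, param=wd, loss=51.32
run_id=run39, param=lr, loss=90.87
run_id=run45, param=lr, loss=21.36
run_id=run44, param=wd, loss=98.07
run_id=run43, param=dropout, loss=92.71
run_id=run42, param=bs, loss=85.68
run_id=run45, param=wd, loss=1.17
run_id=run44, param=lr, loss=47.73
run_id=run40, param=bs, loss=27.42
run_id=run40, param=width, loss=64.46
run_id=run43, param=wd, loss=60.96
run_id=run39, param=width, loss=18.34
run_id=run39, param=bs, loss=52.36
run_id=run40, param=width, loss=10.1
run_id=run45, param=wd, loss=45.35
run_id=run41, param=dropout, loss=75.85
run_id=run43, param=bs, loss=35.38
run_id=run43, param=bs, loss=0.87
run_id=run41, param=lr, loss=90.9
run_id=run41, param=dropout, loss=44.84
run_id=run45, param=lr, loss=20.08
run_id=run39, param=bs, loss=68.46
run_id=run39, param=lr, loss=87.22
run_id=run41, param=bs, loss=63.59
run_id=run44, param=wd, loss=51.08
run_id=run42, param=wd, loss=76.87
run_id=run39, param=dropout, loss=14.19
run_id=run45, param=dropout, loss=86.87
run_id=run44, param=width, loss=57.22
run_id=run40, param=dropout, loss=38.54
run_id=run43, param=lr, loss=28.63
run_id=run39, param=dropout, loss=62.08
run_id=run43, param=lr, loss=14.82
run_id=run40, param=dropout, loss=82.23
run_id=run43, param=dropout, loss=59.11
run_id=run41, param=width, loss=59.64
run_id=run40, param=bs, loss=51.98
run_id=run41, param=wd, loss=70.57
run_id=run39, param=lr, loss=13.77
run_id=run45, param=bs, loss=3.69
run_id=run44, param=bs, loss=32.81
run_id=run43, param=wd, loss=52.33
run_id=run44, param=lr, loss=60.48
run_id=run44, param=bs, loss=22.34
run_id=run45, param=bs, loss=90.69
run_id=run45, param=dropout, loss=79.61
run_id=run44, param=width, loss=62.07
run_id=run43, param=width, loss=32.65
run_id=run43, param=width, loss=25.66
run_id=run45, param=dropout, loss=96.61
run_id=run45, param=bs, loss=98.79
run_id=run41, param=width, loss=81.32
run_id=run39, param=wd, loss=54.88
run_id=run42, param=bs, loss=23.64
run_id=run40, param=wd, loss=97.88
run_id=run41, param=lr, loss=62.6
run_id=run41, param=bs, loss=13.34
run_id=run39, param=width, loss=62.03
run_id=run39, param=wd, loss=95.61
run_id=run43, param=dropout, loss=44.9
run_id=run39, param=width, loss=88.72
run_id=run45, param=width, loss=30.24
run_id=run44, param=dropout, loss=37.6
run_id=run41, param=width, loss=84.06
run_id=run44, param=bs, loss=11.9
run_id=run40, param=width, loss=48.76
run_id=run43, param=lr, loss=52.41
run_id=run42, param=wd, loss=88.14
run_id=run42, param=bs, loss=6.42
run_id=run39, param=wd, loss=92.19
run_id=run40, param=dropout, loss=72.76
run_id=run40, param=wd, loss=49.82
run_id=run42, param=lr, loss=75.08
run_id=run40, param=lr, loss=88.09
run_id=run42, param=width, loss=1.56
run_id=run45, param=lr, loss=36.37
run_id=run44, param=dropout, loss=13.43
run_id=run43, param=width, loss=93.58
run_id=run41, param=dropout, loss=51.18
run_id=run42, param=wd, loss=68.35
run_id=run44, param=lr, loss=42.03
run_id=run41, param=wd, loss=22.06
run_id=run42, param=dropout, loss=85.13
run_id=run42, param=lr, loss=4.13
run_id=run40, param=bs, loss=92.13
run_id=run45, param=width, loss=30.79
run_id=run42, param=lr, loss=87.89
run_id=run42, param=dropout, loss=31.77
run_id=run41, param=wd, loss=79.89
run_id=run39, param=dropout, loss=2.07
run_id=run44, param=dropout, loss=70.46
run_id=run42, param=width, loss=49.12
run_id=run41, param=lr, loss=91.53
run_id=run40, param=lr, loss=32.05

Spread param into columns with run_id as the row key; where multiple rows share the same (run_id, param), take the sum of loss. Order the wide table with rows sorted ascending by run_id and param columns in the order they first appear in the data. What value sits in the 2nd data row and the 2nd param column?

123.32

With rows sorted ascending by run_id, row 2 is run_id=run40. param columns in first-appearance order: wd, width, bs, dropout, lr; column 2 is width.
Long rows with run_id=run40, param=width: 64.46 + 10.1 + 48.76 = 123.32.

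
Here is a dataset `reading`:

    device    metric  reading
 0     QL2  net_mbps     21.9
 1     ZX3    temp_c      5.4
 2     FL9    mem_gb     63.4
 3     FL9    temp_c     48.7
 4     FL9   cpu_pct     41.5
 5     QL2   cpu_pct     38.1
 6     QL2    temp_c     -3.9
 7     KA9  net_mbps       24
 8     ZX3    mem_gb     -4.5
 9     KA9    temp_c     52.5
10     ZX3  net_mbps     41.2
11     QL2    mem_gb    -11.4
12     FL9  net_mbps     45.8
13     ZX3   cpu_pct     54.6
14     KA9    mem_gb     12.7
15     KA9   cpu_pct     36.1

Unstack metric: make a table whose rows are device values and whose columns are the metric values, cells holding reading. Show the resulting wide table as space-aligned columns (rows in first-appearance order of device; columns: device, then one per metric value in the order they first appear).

Columns: device plus the 4 distinct metric values (net_mbps, temp_c, mem_gb, cpu_pct).
For example, row QL2 column net_mbps takes reading=21.9 from the long row (QL2, net_mbps).

device  net_mbps  temp_c  mem_gb  cpu_pct
QL2     21.9      -3.9    -11.4   38.1   
ZX3     41.2      5.4     -4.5    54.6   
FL9     45.8      48.7    63.4    41.5   
KA9     24        52.5    12.7    36.1   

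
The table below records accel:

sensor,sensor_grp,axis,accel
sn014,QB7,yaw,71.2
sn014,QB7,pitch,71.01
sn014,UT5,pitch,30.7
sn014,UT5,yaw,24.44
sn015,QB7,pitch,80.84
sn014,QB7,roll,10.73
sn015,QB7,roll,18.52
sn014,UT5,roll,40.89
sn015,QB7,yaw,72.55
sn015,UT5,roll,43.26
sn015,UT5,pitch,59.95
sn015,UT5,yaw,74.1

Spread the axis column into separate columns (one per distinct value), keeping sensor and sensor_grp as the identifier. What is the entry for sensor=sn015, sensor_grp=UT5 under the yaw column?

74.1

Wide layout: rows indexed by sensor and sensor_grp, columns are the 3 distinct axis values (yaw, pitch, roll).
Cell (sensor=sn015, sensor_grp=UT5, axis=yaw) draws from the long row where sensor=sn015, sensor_grp=UT5 and axis=yaw, which has accel=74.1.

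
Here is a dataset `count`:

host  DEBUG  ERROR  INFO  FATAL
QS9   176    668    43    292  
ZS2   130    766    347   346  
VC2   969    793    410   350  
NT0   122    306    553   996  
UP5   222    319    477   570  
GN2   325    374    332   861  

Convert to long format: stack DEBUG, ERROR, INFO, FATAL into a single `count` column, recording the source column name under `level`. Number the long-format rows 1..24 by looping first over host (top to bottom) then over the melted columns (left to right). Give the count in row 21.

24 rows total (6 × 4). Row 21: index ⌊(21-1)/4⌋ = 5 into host → GN2; (21-1) mod 4 = 0 into the melted columns → DEBUG.
So row 21 is (GN2, DEBUG, 325); count = 325.

325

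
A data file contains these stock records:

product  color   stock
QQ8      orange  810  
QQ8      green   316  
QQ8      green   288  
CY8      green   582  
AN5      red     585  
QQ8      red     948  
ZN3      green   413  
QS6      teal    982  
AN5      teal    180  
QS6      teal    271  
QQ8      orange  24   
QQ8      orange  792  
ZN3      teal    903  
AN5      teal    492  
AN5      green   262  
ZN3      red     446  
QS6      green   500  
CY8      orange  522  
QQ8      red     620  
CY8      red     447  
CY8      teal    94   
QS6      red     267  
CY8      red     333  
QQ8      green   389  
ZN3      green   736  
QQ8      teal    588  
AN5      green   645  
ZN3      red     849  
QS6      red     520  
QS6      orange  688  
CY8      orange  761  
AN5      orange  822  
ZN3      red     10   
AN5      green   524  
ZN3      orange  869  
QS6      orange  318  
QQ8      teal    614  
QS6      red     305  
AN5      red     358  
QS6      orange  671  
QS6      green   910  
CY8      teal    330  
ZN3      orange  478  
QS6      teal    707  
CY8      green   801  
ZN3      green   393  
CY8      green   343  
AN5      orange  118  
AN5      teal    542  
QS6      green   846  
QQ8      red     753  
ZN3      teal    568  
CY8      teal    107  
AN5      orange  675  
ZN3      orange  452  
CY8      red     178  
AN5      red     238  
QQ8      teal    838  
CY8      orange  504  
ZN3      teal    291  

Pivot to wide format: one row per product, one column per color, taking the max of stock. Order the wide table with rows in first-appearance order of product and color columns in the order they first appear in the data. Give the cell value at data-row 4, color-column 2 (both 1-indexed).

With rows in first-appearance order of product, row 4 is product=ZN3. color columns in first-appearance order: orange, green, red, teal; column 2 is green.
Long rows with product=ZN3, color=green: max(413, 736, 393) = 736.

736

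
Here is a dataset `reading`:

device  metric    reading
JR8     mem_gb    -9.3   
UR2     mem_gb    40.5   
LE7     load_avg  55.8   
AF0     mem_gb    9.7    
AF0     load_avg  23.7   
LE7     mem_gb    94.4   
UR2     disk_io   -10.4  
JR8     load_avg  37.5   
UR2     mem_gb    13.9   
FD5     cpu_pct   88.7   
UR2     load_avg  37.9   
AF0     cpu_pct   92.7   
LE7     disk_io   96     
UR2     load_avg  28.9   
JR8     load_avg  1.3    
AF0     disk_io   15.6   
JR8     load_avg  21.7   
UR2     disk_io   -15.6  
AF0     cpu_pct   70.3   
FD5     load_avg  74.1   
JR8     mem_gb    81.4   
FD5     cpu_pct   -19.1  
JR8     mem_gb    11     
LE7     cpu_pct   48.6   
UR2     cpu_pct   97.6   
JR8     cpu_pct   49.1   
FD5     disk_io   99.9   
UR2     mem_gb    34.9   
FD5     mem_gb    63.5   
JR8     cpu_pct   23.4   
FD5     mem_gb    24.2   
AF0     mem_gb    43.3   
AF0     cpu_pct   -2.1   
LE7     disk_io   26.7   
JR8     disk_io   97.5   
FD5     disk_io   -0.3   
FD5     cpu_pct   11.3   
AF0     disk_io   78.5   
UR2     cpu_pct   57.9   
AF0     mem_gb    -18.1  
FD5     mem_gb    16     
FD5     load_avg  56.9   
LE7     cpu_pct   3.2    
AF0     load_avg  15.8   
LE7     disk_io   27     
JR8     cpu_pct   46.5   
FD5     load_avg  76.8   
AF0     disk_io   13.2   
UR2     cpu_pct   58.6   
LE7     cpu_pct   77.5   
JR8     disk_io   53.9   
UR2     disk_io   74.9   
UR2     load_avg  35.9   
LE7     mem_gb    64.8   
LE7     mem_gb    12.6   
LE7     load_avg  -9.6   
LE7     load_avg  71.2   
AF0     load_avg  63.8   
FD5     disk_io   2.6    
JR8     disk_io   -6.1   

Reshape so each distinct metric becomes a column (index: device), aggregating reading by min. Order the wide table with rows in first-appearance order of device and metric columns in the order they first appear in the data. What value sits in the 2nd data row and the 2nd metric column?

With rows in first-appearance order of device, row 2 is device=UR2. metric columns in first-appearance order: mem_gb, load_avg, disk_io, cpu_pct; column 2 is load_avg.
Long rows with device=UR2, metric=load_avg: min(37.9, 28.9, 35.9) = 28.9.

28.9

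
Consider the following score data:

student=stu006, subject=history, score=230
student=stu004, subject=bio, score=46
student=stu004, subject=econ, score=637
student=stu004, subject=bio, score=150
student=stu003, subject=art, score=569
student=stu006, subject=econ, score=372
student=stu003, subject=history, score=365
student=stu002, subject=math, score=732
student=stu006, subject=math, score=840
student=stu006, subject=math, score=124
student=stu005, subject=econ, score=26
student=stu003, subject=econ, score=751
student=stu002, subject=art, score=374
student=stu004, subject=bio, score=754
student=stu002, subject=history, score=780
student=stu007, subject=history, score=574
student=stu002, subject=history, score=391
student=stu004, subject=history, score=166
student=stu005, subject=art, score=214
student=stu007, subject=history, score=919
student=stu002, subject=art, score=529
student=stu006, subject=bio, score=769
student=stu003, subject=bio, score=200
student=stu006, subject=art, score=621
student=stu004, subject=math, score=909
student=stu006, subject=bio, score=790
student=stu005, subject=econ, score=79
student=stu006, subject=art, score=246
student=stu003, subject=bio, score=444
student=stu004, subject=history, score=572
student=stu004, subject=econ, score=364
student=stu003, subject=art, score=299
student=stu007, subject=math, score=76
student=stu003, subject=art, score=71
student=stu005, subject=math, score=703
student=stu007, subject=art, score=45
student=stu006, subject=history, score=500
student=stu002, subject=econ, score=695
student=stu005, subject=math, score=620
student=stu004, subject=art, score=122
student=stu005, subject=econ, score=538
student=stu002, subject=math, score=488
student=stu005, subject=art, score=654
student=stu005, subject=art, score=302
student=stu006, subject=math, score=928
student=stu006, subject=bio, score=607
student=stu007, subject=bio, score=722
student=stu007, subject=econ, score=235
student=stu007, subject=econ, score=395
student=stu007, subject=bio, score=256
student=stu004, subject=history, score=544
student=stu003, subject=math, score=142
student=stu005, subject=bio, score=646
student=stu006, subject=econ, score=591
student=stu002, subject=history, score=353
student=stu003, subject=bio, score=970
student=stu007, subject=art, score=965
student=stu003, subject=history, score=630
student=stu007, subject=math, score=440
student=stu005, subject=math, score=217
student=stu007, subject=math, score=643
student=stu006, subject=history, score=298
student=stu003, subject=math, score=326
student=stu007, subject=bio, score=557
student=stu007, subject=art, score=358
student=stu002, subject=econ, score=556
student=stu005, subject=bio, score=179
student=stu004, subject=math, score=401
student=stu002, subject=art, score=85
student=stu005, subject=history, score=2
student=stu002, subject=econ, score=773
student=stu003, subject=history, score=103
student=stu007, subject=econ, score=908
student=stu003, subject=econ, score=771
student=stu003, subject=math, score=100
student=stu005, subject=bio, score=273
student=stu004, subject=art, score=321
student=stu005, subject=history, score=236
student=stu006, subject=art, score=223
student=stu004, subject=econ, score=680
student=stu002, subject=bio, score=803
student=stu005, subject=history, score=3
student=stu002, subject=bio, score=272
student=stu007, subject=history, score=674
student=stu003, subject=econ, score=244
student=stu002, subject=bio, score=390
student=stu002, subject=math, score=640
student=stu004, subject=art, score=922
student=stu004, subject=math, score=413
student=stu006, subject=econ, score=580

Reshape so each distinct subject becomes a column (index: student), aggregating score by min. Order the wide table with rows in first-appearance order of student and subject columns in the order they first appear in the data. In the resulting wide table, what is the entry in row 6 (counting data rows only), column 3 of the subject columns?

With rows in first-appearance order of student, row 6 is student=stu007. subject columns in first-appearance order: history, bio, econ, art, math; column 3 is econ.
Long rows with student=stu007, subject=econ: min(235, 395, 908) = 235.

235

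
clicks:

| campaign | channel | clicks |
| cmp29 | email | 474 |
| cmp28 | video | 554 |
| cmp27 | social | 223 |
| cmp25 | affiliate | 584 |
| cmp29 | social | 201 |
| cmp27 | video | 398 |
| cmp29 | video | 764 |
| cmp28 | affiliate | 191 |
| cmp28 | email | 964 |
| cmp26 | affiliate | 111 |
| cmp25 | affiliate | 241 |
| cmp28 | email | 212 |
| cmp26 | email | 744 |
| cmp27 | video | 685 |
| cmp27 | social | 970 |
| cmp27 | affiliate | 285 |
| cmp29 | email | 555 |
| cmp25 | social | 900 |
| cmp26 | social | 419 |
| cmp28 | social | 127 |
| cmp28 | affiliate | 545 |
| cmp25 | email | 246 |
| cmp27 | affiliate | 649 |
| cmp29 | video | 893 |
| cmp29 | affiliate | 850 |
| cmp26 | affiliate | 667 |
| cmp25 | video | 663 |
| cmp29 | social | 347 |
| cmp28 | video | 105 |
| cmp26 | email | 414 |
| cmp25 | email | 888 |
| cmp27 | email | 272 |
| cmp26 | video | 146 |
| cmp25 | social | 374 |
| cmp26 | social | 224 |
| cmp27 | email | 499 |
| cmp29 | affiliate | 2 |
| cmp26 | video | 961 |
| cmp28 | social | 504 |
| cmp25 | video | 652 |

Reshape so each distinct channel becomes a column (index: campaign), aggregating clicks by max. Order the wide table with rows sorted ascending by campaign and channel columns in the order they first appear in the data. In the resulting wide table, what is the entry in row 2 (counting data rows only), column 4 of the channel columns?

With rows sorted ascending by campaign, row 2 is campaign=cmp26. channel columns in first-appearance order: email, video, social, affiliate; column 4 is affiliate.
Long rows with campaign=cmp26, channel=affiliate: max(111, 667) = 667.

667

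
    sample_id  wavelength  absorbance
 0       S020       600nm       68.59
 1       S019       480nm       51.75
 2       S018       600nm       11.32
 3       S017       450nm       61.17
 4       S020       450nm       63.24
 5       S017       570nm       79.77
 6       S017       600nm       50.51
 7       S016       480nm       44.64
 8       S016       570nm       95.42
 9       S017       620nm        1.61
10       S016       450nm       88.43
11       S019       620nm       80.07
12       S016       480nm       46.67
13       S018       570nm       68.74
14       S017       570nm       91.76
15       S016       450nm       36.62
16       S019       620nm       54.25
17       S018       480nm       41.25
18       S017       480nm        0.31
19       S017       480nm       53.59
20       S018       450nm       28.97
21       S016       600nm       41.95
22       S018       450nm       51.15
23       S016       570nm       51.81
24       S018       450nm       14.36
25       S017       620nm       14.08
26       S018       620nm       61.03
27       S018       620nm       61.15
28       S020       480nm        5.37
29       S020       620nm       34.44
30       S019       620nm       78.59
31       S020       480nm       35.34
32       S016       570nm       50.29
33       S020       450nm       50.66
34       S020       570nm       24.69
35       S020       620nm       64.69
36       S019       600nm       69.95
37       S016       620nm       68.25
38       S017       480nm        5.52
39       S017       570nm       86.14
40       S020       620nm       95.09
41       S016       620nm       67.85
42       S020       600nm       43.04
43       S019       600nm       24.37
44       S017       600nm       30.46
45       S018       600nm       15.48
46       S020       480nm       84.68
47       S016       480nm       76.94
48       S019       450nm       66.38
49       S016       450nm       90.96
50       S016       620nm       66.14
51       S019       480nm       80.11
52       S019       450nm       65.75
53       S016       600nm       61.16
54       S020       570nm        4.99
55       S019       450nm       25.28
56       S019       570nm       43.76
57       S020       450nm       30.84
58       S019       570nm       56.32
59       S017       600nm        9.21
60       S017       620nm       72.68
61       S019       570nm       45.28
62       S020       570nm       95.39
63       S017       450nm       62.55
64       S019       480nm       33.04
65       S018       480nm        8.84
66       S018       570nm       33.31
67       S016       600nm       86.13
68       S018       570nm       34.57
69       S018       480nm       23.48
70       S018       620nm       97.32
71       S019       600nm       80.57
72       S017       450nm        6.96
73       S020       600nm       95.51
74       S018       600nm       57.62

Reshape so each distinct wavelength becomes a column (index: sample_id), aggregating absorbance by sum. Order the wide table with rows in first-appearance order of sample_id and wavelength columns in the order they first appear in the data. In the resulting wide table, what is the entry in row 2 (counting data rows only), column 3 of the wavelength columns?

With rows in first-appearance order of sample_id, row 2 is sample_id=S019. wavelength columns in first-appearance order: 600nm, 480nm, 450nm, 570nm, 620nm; column 3 is 450nm.
Long rows with sample_id=S019, wavelength=450nm: 66.38 + 65.75 + 25.28 = 157.41.

157.41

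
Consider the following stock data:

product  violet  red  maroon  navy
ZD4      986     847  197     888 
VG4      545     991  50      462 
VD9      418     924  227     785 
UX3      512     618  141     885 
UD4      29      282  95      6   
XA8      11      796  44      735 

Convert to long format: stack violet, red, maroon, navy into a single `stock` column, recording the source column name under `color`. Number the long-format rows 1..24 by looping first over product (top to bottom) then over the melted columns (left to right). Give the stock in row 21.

11

24 rows total (6 × 4). Row 21: index ⌊(21-1)/4⌋ = 5 into product → XA8; (21-1) mod 4 = 0 into the melted columns → violet.
So row 21 is (XA8, violet, 11); stock = 11.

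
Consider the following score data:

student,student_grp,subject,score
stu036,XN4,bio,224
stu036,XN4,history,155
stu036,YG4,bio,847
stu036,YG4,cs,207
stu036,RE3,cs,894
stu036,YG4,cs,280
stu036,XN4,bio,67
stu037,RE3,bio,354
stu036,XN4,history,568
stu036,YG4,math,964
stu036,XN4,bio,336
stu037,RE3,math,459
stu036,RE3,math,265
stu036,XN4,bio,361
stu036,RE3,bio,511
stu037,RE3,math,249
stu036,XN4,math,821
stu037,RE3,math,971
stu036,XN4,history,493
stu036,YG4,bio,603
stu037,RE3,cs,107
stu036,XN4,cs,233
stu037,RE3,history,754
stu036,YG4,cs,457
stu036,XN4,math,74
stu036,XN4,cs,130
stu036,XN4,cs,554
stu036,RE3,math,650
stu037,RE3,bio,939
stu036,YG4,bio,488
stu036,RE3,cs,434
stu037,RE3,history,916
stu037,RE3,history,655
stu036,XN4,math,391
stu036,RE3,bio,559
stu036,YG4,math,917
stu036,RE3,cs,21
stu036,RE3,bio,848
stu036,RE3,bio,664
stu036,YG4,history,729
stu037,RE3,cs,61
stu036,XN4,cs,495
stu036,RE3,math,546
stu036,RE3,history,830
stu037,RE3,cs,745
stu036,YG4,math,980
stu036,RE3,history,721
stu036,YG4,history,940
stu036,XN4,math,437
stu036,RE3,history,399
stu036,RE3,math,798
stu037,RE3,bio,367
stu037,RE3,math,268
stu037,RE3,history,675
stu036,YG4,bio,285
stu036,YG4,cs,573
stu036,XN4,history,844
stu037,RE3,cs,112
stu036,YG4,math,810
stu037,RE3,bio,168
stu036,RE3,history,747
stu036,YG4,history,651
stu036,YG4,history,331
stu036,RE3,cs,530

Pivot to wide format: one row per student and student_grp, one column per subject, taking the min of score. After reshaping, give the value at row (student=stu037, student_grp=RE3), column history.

Rows with student=stu037, student_grp=RE3 and subject=history: score values are 754, 916, 655, 675.
min(754, 916, 655, 675) = 655.

655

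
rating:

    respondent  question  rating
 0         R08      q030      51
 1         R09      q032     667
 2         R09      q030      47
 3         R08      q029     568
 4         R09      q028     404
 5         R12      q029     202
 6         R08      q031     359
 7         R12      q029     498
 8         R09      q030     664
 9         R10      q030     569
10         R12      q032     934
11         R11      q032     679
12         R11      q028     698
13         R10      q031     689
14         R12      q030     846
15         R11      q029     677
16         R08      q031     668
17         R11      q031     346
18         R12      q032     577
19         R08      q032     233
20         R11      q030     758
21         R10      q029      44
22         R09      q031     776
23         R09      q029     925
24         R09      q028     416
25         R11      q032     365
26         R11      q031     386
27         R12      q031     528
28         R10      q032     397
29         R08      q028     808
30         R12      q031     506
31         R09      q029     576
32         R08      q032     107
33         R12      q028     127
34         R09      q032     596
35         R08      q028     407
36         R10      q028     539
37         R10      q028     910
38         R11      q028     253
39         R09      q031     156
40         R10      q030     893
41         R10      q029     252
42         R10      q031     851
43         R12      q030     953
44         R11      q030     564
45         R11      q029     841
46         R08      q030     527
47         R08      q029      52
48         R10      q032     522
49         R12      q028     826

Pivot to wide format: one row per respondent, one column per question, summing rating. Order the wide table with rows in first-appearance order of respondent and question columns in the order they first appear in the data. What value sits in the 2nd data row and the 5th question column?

With rows in first-appearance order of respondent, row 2 is respondent=R09. question columns in first-appearance order: q030, q032, q029, q028, q031; column 5 is q031.
Long rows with respondent=R09, question=q031: 776 + 156 = 932.

932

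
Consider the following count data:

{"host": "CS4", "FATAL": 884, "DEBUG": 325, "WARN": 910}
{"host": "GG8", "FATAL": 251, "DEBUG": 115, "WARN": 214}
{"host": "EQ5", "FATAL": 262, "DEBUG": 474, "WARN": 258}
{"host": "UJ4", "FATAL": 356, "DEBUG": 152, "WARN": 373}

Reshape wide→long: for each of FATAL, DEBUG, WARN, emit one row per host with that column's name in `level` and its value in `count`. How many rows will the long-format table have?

4 host values × 3 melted columns = 12 rows.

12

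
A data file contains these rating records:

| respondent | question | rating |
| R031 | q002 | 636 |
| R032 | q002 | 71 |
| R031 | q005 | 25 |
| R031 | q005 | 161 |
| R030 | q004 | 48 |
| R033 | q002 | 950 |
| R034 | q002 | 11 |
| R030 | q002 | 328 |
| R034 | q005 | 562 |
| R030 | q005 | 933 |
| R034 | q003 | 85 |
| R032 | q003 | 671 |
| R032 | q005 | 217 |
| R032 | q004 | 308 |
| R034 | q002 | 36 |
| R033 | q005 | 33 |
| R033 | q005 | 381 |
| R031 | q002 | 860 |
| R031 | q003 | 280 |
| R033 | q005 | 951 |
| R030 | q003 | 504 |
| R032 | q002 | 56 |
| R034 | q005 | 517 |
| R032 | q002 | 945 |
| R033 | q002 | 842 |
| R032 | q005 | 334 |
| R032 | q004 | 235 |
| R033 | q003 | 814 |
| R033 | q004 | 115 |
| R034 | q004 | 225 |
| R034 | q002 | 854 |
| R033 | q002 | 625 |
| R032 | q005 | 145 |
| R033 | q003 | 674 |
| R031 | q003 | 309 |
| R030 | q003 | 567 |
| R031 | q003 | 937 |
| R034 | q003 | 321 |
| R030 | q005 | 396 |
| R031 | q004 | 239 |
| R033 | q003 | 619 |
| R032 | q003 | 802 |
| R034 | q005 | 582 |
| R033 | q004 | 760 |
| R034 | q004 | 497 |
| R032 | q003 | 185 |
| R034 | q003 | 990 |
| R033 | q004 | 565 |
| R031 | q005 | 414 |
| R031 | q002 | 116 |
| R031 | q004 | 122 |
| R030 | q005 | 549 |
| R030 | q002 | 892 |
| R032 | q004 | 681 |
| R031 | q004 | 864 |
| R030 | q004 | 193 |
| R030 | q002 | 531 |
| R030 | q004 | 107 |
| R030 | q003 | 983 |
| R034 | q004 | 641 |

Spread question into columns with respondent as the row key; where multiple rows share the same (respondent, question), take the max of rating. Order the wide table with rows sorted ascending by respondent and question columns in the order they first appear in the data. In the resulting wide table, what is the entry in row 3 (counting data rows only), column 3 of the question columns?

681

With rows sorted ascending by respondent, row 3 is respondent=R032. question columns in first-appearance order: q002, q005, q004, q003; column 3 is q004.
Long rows with respondent=R032, question=q004: max(308, 235, 681) = 681.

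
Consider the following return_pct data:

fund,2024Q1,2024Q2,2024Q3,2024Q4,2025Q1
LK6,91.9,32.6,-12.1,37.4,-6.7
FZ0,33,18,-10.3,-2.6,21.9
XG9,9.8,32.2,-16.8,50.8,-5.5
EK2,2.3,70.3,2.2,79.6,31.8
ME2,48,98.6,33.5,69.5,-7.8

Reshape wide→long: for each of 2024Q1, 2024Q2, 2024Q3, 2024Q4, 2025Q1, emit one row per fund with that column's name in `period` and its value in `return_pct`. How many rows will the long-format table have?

25

5 fund values × 5 melted columns = 25 rows.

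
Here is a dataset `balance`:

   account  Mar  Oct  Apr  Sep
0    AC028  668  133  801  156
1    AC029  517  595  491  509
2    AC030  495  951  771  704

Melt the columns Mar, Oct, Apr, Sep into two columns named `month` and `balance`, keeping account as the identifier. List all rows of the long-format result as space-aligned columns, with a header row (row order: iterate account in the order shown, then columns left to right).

account  month  balance
AC028    Mar    668    
AC028    Oct    133    
AC028    Apr    801    
AC028    Sep    156    
AC029    Mar    517    
AC029    Oct    595    
AC029    Apr    491    
AC029    Sep    509    
AC030    Mar    495    
AC030    Oct    951    
AC030    Apr    771    
AC030    Sep    704    

Each (account, column) pair becomes one row: 3 × 4 = 12 rows.
For example, (AC028, Mar) → balance=668.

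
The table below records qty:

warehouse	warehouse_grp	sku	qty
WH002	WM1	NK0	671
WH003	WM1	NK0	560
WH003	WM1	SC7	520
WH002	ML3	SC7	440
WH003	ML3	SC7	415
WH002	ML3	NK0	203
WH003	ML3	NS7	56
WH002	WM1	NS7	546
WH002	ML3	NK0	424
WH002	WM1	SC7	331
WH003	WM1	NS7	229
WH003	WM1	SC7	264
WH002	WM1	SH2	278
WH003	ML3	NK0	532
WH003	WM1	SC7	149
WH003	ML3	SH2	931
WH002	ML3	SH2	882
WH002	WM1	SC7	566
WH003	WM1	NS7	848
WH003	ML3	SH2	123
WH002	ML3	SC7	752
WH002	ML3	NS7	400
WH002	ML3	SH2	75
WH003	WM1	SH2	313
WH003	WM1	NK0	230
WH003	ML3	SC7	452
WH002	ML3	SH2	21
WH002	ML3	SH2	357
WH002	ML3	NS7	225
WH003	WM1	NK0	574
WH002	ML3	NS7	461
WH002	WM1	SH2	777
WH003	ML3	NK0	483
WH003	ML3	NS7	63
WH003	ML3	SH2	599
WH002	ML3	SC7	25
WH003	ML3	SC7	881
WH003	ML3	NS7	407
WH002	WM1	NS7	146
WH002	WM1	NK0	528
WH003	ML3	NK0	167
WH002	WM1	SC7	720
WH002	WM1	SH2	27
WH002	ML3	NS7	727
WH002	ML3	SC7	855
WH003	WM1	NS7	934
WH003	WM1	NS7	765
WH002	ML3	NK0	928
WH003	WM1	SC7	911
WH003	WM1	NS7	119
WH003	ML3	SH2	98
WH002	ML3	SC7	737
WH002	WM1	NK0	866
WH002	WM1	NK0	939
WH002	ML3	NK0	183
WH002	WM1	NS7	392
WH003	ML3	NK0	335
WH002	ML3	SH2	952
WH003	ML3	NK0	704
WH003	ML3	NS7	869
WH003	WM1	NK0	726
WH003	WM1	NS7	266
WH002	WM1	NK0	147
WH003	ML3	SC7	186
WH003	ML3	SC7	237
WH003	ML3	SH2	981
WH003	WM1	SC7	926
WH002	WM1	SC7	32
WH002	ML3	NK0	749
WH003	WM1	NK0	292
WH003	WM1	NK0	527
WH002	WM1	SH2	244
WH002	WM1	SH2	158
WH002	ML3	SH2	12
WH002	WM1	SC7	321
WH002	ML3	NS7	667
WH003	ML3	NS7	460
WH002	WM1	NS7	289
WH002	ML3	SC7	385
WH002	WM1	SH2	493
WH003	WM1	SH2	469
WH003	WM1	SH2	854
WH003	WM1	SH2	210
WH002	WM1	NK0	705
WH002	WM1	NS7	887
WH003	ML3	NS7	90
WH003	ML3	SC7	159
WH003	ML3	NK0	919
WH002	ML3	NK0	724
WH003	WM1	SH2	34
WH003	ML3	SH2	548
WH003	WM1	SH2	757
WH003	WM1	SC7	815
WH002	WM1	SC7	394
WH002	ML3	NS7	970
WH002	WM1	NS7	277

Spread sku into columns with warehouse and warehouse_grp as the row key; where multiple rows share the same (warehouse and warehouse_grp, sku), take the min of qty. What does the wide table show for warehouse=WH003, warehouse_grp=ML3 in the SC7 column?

Rows with warehouse=WH003, warehouse_grp=ML3 and sku=SC7: qty values are 415, 452, 881, 186, 237, 159.
min(415, 452, 881, 186, 237, 159) = 159.

159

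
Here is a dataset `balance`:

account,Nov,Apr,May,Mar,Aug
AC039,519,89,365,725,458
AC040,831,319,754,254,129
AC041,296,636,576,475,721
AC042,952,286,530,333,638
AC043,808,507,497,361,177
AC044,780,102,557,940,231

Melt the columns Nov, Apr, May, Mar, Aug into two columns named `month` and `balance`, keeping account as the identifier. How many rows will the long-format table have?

6 account values × 5 melted columns = 30 rows.

30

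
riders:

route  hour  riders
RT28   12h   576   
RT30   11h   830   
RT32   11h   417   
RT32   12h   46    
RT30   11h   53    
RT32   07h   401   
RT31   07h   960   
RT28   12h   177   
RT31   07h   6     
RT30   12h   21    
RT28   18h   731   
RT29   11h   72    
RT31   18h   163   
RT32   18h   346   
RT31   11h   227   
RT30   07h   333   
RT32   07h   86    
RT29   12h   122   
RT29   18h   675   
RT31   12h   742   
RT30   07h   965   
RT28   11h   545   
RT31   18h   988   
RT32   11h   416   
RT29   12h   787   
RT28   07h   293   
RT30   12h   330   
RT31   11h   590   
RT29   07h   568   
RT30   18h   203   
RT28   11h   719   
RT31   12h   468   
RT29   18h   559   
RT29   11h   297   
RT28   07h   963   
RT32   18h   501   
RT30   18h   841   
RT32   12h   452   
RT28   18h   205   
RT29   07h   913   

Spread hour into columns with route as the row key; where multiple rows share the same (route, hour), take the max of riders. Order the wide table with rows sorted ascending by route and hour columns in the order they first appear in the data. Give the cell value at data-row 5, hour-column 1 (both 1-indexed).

With rows sorted ascending by route, row 5 is route=RT32. hour columns in first-appearance order: 12h, 11h, 07h, 18h; column 1 is 12h.
Long rows with route=RT32, hour=12h: max(46, 452) = 452.

452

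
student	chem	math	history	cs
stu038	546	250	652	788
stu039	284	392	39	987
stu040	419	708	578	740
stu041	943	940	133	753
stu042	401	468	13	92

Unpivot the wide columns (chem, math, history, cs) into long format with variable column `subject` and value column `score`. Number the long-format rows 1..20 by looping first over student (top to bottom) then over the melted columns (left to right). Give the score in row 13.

20 rows total (5 × 4). Row 13: index ⌊(13-1)/4⌋ = 3 into student → stu041; (13-1) mod 4 = 0 into the melted columns → chem.
So row 13 is (stu041, chem, 943); score = 943.

943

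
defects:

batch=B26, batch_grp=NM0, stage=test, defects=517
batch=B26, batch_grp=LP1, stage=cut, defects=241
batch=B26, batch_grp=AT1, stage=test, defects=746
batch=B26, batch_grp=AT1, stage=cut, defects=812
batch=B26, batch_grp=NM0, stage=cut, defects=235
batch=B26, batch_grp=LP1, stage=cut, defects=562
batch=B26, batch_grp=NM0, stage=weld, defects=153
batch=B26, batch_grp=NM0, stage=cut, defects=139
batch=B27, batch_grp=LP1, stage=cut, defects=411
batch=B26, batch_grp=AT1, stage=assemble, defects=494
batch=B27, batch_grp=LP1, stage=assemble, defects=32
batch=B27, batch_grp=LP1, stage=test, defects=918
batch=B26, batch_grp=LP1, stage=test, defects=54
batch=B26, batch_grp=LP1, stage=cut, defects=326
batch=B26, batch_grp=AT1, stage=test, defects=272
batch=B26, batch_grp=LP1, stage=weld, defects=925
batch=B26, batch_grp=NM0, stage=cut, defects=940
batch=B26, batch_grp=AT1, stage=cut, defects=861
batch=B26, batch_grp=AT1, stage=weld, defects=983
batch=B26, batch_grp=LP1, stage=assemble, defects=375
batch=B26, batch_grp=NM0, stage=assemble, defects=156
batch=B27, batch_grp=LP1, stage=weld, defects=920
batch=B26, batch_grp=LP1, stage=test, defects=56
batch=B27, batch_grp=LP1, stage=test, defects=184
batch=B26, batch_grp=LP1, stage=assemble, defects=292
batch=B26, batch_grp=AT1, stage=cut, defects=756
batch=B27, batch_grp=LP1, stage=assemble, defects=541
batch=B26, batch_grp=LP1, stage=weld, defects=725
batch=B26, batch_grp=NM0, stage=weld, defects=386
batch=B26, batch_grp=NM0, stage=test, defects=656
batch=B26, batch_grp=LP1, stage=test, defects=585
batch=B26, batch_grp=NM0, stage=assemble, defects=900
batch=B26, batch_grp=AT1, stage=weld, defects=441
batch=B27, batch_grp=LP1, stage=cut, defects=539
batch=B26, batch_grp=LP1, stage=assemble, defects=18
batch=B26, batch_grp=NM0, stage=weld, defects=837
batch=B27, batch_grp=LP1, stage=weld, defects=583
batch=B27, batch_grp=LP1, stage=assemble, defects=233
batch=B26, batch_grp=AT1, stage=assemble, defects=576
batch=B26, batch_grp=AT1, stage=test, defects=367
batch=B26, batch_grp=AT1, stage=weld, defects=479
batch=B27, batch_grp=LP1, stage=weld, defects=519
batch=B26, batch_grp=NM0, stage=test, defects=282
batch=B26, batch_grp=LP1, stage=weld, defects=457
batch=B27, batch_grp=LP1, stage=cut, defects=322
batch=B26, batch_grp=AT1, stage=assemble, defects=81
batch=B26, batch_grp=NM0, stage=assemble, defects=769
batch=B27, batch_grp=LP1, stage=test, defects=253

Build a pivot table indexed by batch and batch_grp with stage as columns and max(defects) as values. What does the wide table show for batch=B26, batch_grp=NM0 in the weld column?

Rows with batch=B26, batch_grp=NM0 and stage=weld: defects values are 153, 386, 837.
max(153, 386, 837) = 837.

837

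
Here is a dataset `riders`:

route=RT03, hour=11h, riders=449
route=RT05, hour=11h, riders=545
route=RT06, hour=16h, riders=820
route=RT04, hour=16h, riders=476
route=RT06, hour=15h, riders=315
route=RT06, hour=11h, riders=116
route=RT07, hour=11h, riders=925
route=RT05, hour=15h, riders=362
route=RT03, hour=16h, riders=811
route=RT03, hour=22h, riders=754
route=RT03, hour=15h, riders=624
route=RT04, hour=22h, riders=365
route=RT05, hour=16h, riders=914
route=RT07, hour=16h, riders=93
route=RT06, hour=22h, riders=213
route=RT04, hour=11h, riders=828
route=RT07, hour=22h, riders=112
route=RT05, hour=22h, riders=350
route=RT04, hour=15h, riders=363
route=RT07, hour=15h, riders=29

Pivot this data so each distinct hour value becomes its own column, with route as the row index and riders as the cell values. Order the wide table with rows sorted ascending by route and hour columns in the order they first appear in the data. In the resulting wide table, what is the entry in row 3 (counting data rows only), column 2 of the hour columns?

With rows sorted ascending by route, row 3 is route=RT05. hour columns in first-appearance order: 11h, 16h, 15h, 22h; column 2 is 16h.
Long rows with route=RT05, hour=16h: riders = 914.

914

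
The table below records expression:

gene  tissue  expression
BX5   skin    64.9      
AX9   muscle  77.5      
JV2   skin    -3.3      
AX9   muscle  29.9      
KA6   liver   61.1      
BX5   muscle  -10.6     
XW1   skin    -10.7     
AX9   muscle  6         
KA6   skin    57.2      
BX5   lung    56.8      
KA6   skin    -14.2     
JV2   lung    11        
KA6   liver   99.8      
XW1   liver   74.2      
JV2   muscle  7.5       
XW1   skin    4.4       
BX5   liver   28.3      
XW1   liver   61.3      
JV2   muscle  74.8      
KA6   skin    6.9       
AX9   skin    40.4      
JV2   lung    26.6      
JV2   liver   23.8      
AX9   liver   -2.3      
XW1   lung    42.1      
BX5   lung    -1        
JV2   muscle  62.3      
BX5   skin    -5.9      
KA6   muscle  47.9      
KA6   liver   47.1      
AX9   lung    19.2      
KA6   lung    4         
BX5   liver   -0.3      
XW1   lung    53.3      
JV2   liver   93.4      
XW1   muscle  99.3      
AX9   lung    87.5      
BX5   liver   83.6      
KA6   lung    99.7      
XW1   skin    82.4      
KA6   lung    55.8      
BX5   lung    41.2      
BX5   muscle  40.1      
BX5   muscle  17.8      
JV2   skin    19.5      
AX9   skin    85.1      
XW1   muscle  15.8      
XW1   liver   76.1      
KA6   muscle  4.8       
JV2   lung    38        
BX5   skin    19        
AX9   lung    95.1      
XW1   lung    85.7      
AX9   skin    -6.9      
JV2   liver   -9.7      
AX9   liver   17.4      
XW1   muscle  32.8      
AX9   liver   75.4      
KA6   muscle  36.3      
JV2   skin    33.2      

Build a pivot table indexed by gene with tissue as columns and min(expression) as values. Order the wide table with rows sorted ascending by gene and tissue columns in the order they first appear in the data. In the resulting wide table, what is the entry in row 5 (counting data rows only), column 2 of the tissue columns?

With rows sorted ascending by gene, row 5 is gene=XW1. tissue columns in first-appearance order: skin, muscle, liver, lung; column 2 is muscle.
Long rows with gene=XW1, tissue=muscle: min(99.3, 15.8, 32.8) = 15.8.

15.8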